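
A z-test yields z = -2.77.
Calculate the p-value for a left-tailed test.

Answer: p-value ≈ 0.0028

Derivation:
For z = -2.77:
p = P(Z < -2.77) = Φ(-2.77) = 0.0028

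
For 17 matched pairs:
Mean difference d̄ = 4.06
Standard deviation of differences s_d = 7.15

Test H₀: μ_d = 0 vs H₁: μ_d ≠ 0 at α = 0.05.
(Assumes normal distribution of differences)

df = n - 1 = 16
SE = s_d/√n = 7.15/√17 = 1.7341
t = d̄/SE = 4.06/1.7341 = 2.3413
Critical value: t_{0.025,16} = ±2.120
p-value ≈ 0.0325
Decision: reject H₀

Answer: t = 2.3413, reject H₀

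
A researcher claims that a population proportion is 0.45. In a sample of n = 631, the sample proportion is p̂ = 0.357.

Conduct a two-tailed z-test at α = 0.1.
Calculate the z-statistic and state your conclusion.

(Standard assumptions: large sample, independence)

H₀: p = 0.45, H₁: p ≠ 0.45
Standard error: SE = √(p₀(1-p₀)/n) = √(0.45×0.55/631) = 0.019805
z-statistic: z = (p̂ - p₀)/SE = (0.357 - 0.45)/0.019805 = -4.6958
Critical value: z_0.05 = ±1.645
p-value < 0.0001
Decision: reject H₀ at α = 0.1

Answer: z = -4.6958, reject H₀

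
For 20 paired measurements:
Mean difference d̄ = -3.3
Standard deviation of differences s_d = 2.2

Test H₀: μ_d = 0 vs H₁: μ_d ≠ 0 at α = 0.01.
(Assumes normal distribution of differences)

Answer: t = -6.7087, reject H₀

Derivation:
df = n - 1 = 19
SE = s_d/√n = 2.2/√20 = 0.4919
t = d̄/SE = -3.3/0.4919 = -6.7087
Critical value: t_{0.005,19} = ±2.861
p-value < 0.0001
Decision: reject H₀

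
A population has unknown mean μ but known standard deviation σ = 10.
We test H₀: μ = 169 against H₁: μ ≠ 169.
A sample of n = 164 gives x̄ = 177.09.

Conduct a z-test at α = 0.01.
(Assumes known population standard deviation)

Standard error: SE = σ/√n = 10/√164 = 0.7809
z-statistic: z = (x̄ - μ₀)/SE = (177.09 - 169)/0.7809 = 10.3598
Critical value: ±2.576
p-value < 0.0001
Decision: reject H₀

Answer: z = 10.3598, reject H₀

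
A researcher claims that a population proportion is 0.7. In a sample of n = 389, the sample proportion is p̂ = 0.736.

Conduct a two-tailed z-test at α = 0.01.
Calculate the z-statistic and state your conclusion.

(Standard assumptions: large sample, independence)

Answer: z = 1.5494, fail to reject H₀

Derivation:
H₀: p = 0.7, H₁: p ≠ 0.7
Standard error: SE = √(p₀(1-p₀)/n) = √(0.7×0.3/389) = 0.023235
z-statistic: z = (p̂ - p₀)/SE = (0.736 - 0.7)/0.023235 = 1.5494
Critical value: z_0.005 = ±2.576
p-value = 0.1213
Decision: fail to reject H₀ at α = 0.01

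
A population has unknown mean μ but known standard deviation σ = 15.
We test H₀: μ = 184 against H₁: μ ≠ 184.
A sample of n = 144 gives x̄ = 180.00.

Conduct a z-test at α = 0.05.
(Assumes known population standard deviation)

Answer: z = -3.2000, reject H₀

Derivation:
Standard error: SE = σ/√n = 15/√144 = 1.2500
z-statistic: z = (x̄ - μ₀)/SE = (180.00 - 184)/1.2500 = -3.2000
Critical value: ±1.960
p-value = 0.0014
Decision: reject H₀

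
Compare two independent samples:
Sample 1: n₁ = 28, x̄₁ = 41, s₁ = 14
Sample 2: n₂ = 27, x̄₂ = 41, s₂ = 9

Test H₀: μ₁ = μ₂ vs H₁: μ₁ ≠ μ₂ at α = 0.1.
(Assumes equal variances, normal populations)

Pooled variance: s²_p = [27×14² + 26×9²]/(53) = 139.5849
s_p = 11.8146
SE = s_p×√(1/n₁ + 1/n₂) = 11.8146×√(1/28 + 1/27) = 3.1867
t = (x̄₁ - x̄₂)/SE = (41 - 41)/3.1867 = 0.0000
df = 53, t-critical = ±1.674
Decision: fail to reject H₀

Answer: t = 0.0000, fail to reject H₀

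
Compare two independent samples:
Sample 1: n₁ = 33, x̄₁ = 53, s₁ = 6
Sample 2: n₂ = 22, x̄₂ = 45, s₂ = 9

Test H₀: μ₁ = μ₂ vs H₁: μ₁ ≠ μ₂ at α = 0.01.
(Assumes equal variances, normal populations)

Answer: t = 3.9616, reject H₀

Derivation:
Pooled variance: s²_p = [32×6² + 21×9²]/(53) = 53.8302
s_p = 7.3369
SE = s_p×√(1/n₁ + 1/n₂) = 7.3369×√(1/33 + 1/22) = 2.0194
t = (x̄₁ - x̄₂)/SE = (53 - 45)/2.0194 = 3.9616
df = 53, t-critical = ±2.672
Decision: reject H₀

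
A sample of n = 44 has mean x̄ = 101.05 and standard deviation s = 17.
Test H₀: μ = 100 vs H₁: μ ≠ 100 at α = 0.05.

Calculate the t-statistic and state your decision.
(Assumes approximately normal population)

df = n - 1 = 43
SE = s/√n = 17/√44 = 2.5628
t = (x̄ - μ₀)/SE = (101.05 - 100)/2.5628 = 0.4097
Critical value: t_{0.025,43} = ±2.017
p-value ≈ 0.6841
Decision: fail to reject H₀

Answer: t = 0.4097, fail to reject H₀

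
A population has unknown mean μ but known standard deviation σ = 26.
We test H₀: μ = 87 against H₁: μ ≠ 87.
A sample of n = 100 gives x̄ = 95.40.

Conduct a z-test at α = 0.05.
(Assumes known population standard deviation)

Standard error: SE = σ/√n = 26/√100 = 2.6000
z-statistic: z = (x̄ - μ₀)/SE = (95.40 - 87)/2.6000 = 3.2308
Critical value: ±1.960
p-value = 0.0012
Decision: reject H₀

Answer: z = 3.2308, reject H₀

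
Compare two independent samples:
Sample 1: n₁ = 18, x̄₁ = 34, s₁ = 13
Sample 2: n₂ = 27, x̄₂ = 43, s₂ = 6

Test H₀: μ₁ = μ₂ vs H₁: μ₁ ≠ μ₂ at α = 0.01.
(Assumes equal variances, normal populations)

Answer: t = -3.1426, reject H₀

Derivation:
Pooled variance: s²_p = [17×13² + 26×6²]/(43) = 88.5814
s_p = 9.4118
SE = s_p×√(1/n₁ + 1/n₂) = 9.4118×√(1/18 + 1/27) = 2.8639
t = (x̄₁ - x̄₂)/SE = (34 - 43)/2.8639 = -3.1426
df = 43, t-critical = ±2.695
Decision: reject H₀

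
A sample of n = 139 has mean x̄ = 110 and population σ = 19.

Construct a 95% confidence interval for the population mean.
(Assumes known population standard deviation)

Confidence level: 95%, α = 0.05
z_0.025 = 1.960
SE = σ/√n = 19/√139 = 1.6116
Margin of error = 1.960 × 1.6116 = 3.1587
CI: x̄ ± margin = 110 ± 3.1587
CI: (106.8413, 113.1587)

Answer: (106.8413, 113.1587)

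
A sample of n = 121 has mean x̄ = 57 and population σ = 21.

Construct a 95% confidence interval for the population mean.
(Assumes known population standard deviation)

Confidence level: 95%, α = 0.05
z_0.025 = 1.960
SE = σ/√n = 21/√121 = 1.9091
Margin of error = 1.960 × 1.9091 = 3.7418
CI: x̄ ± margin = 57 ± 3.7418
CI: (53.2582, 60.7418)

Answer: (53.2582, 60.7418)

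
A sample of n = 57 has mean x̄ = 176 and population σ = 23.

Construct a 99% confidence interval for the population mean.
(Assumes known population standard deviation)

Answer: (168.1525, 183.8475)

Derivation:
Confidence level: 99%, α = 0.01
z_0.005 = 2.576
SE = σ/√n = 23/√57 = 3.0464
Margin of error = 2.576 × 3.0464 = 7.8475
CI: x̄ ± margin = 176 ± 7.8475
CI: (168.1525, 183.8475)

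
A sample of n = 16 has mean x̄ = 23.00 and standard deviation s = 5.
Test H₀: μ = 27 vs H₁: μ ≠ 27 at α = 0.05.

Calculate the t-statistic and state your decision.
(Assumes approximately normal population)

df = n - 1 = 15
SE = s/√n = 5/√16 = 1.2500
t = (x̄ - μ₀)/SE = (23.00 - 27)/1.2500 = -3.2000
Critical value: t_{0.025,15} = ±2.131
p-value ≈ 0.0060
Decision: reject H₀

Answer: t = -3.2000, reject H₀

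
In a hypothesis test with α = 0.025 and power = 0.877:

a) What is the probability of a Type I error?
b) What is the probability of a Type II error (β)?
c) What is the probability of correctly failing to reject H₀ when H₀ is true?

a) Type I error probability = α = 0.025
b) Power = P(reject H₀ | H₁ true) = 1 - β = 0.877, so Type II error probability = β = 1 - Power = 0.123
c) P(fail to reject H₀ | H₀ true) = 1 - α = 0.975

Answer: a) 0.025, b) 0.123, c) 0.975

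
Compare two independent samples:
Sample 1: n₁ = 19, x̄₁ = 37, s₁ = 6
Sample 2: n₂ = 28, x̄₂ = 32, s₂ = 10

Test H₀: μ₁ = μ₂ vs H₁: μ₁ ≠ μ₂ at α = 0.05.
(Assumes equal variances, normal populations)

Answer: t = 1.9502, fail to reject H₀

Derivation:
Pooled variance: s²_p = [18×6² + 27×10²]/(45) = 74.4000
s_p = 8.6255
SE = s_p×√(1/n₁ + 1/n₂) = 8.6255×√(1/19 + 1/28) = 2.5638
t = (x̄₁ - x̄₂)/SE = (37 - 32)/2.5638 = 1.9502
df = 45, t-critical = ±2.014
Decision: fail to reject H₀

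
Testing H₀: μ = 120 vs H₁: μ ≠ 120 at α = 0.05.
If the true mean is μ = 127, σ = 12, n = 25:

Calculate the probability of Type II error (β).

Answer: β ≈ 0.1694

Derivation:
SE = σ/√n = 12/√25 = 2.4000
Critical values: μ₀ ± z_0.025×SE = 120 ± 1.960×2.4000
Acceptance region: (115.2960, 124.7040)
Under H₁ (μ = 127): z_high = (124.7040 - 127)/2.4000 = -0.9567, z_low = (115.2960 - 127)/2.4000 = -4.8767
β = P(not reject | H₁) = Φ(-0.9567) - Φ(-4.8767) ≈ 0.1694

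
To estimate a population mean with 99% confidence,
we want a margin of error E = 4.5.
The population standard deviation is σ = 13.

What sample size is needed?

z_0.005 = 2.576
n = (z×σ/E)² = (2.576×13/4.5)²
n = 55.3801
Round up: n = 56

Answer: n = 56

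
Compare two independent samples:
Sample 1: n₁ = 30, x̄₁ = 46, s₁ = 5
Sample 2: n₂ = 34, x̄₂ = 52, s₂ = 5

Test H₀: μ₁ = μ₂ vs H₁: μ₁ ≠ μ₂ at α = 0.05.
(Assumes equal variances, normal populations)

Pooled variance: s²_p = [29×5² + 33×5²]/(62) = 25.0000
s_p = 5.0000
SE = s_p×√(1/n₁ + 1/n₂) = 5.0000×√(1/30 + 1/34) = 1.2524
t = (x̄₁ - x̄₂)/SE = (46 - 52)/1.2524 = -4.7908
df = 62, t-critical = ±1.999
Decision: reject H₀

Answer: t = -4.7908, reject H₀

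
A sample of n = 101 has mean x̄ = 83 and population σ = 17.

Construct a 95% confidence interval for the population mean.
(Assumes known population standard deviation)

Confidence level: 95%, α = 0.05
z_0.025 = 1.960
SE = σ/√n = 17/√101 = 1.6916
Margin of error = 1.960 × 1.6916 = 3.3155
CI: x̄ ± margin = 83 ± 3.3155
CI: (79.6845, 86.3155)

Answer: (79.6845, 86.3155)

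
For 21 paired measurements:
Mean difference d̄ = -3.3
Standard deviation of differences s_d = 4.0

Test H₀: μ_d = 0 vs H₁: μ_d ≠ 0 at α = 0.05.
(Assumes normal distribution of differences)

Answer: t = -3.7805, reject H₀

Derivation:
df = n - 1 = 20
SE = s_d/√n = 4.0/√21 = 0.8729
t = d̄/SE = -3.3/0.8729 = -3.7805
Critical value: t_{0.025,20} = ±2.086
p-value ≈ 0.0012
Decision: reject H₀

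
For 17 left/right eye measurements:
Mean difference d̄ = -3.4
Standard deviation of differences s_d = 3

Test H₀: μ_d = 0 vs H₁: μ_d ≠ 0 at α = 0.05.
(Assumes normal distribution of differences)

df = n - 1 = 16
SE = s_d/√n = 3/√17 = 0.7276
t = d̄/SE = -3.4/0.7276 = -4.6729
Critical value: t_{0.025,16} = ±2.120
p-value ≈ 0.0003
Decision: reject H₀

Answer: t = -4.6729, reject H₀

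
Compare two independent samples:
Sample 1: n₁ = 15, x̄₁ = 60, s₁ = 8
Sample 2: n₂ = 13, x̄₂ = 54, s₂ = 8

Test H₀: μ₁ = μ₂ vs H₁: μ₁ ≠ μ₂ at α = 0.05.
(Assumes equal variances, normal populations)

Answer: t = 1.9792, fail to reject H₀

Derivation:
Pooled variance: s²_p = [14×8² + 12×8²]/(26) = 64.0000
s_p = 8.0000
SE = s_p×√(1/n₁ + 1/n₂) = 8.0000×√(1/15 + 1/13) = 3.0315
t = (x̄₁ - x̄₂)/SE = (60 - 54)/3.0315 = 1.9792
df = 26, t-critical = ±2.056
Decision: fail to reject H₀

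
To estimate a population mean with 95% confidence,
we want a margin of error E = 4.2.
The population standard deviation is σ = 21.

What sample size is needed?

Answer: n = 97

Derivation:
z_0.025 = 1.960
n = (z×σ/E)² = (1.960×21/4.2)²
n = 96.0400
Round up: n = 97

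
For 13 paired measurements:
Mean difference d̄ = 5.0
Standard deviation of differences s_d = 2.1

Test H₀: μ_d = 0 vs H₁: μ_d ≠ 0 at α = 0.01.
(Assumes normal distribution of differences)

df = n - 1 = 12
SE = s_d/√n = 2.1/√13 = 0.5824
t = d̄/SE = 5.0/0.5824 = 8.5852
Critical value: t_{0.005,12} = ±3.055
p-value < 0.0001
Decision: reject H₀

Answer: t = 8.5852, reject H₀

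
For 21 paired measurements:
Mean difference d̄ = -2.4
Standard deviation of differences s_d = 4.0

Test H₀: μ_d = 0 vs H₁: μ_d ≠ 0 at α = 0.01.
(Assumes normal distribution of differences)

Answer: t = -2.7495, fail to reject H₀

Derivation:
df = n - 1 = 20
SE = s_d/√n = 4.0/√21 = 0.8729
t = d̄/SE = -2.4/0.8729 = -2.7495
Critical value: t_{0.005,20} = ±2.845
p-value ≈ 0.0124
Decision: fail to reject H₀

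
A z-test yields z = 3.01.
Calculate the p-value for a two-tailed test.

For z = 3.01:
p = 2×P(Z > |3.01|) = 2×(1 - Φ(3.01)) = 0.0026

Answer: p-value ≈ 0.0026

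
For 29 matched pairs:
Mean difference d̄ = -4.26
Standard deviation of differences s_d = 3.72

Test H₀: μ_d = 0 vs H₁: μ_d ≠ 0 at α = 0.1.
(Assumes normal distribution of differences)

df = n - 1 = 28
SE = s_d/√n = 3.72/√29 = 0.6908
t = d̄/SE = -4.26/0.6908 = -6.1668
Critical value: t_{0.05,28} = ±1.701
p-value < 0.0001
Decision: reject H₀

Answer: t = -6.1668, reject H₀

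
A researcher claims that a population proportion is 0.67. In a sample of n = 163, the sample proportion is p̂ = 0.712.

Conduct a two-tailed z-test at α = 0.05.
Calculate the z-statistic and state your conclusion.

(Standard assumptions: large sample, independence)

H₀: p = 0.67, H₁: p ≠ 0.67
Standard error: SE = √(p₀(1-p₀)/n) = √(0.67×0.33/163) = 0.036830
z-statistic: z = (p̂ - p₀)/SE = (0.712 - 0.67)/0.036830 = 1.1404
Critical value: z_0.025 = ±1.960
p-value = 0.2541
Decision: fail to reject H₀ at α = 0.05

Answer: z = 1.1404, fail to reject H₀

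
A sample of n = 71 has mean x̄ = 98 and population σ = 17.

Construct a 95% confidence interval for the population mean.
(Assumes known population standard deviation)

Confidence level: 95%, α = 0.05
z_0.025 = 1.960
SE = σ/√n = 17/√71 = 2.0175
Margin of error = 1.960 × 2.0175 = 3.9543
CI: x̄ ± margin = 98 ± 3.9543
CI: (94.0457, 101.9543)

Answer: (94.0457, 101.9543)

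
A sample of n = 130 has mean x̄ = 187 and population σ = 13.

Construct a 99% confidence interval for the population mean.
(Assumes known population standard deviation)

Confidence level: 99%, α = 0.01
z_0.005 = 2.576
SE = σ/√n = 13/√130 = 1.1402
Margin of error = 2.576 × 1.1402 = 2.9372
CI: x̄ ± margin = 187 ± 2.9372
CI: (184.0628, 189.9372)

Answer: (184.0628, 189.9372)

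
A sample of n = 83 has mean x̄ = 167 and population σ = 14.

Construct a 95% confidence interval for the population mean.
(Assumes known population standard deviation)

Answer: (163.9881, 170.0119)

Derivation:
Confidence level: 95%, α = 0.05
z_0.025 = 1.960
SE = σ/√n = 14/√83 = 1.5367
Margin of error = 1.960 × 1.5367 = 3.0119
CI: x̄ ± margin = 167 ± 3.0119
CI: (163.9881, 170.0119)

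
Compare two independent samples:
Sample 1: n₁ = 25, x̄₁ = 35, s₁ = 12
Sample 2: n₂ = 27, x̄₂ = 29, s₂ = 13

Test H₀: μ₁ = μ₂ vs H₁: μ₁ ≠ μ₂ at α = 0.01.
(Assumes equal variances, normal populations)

Answer: t = 1.7252, fail to reject H₀

Derivation:
Pooled variance: s²_p = [24×12² + 26×13²]/(50) = 157.0000
s_p = 12.5300
SE = s_p×√(1/n₁ + 1/n₂) = 12.5300×√(1/25 + 1/27) = 3.4778
t = (x̄₁ - x̄₂)/SE = (35 - 29)/3.4778 = 1.7252
df = 50, t-critical = ±2.678
Decision: fail to reject H₀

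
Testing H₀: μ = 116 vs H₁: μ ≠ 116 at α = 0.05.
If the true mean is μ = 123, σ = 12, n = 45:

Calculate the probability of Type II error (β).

SE = σ/√n = 12/√45 = 1.7889
Critical values: μ₀ ± z_0.025×SE = 116 ± 1.960×1.7889
Acceptance region: (112.4938, 119.5062)
Under H₁ (μ = 123): z_high = (119.5062 - 123)/1.7889 = -1.9530, z_low = (112.4938 - 123)/1.7889 = -5.8730
β = P(not reject | H₁) = Φ(-1.9530) - Φ(-5.8730) ≈ 0.0254

Answer: β ≈ 0.0254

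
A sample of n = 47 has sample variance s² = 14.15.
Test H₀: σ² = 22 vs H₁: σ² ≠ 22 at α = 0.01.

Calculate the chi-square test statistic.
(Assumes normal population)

Answer: χ² = 29.5864, fail to reject H₀

Derivation:
df = n - 1 = 46
χ² = (n-1)s²/σ₀² = 46×14.15/22 = 29.5864
Critical values: χ²_{0.995,46} = 25.041, χ²_{0.005,46} = 74.437
Rejection region: χ² < 25.041 or χ² > 74.437
Decision: fail to reject H₀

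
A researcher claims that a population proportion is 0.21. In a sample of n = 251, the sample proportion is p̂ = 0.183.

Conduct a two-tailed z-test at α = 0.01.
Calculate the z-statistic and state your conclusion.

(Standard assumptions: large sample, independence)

H₀: p = 0.21, H₁: p ≠ 0.21
Standard error: SE = √(p₀(1-p₀)/n) = √(0.21×0.79/251) = 0.025709
z-statistic: z = (p̂ - p₀)/SE = (0.183 - 0.21)/0.025709 = -1.0502
Critical value: z_0.005 = ±2.576
p-value = 0.2936
Decision: fail to reject H₀ at α = 0.01

Answer: z = -1.0502, fail to reject H₀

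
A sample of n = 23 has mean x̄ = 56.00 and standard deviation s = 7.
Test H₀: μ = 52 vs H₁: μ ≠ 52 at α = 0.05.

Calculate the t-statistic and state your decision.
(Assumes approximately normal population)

df = n - 1 = 22
SE = s/√n = 7/√23 = 1.4596
t = (x̄ - μ₀)/SE = (56.00 - 52)/1.4596 = 2.7405
Critical value: t_{0.025,22} = ±2.074
p-value ≈ 0.0119
Decision: reject H₀

Answer: t = 2.7405, reject H₀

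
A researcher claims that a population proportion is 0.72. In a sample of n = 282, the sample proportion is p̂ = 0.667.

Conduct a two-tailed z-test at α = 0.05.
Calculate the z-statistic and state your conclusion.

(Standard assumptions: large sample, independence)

Answer: z = -1.9823, reject H₀

Derivation:
H₀: p = 0.72, H₁: p ≠ 0.72
Standard error: SE = √(p₀(1-p₀)/n) = √(0.72×0.28/282) = 0.026737
z-statistic: z = (p̂ - p₀)/SE = (0.667 - 0.72)/0.026737 = -1.9823
Critical value: z_0.025 = ±1.960
p-value = 0.0474
Decision: reject H₀ at α = 0.05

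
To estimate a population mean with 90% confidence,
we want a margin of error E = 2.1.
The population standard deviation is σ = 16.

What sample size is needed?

Answer: n = 158

Derivation:
z_0.05 = 1.645
n = (z×σ/E)² = (1.645×16/2.1)²
n = 157.0844
Round up: n = 158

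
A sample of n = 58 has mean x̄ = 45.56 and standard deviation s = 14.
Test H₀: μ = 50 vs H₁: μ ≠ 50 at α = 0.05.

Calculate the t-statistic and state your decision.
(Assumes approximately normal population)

df = n - 1 = 57
SE = s/√n = 14/√58 = 1.8383
t = (x̄ - μ₀)/SE = (45.56 - 50)/1.8383 = -2.4153
Critical value: t_{0.025,57} = ±2.002
p-value ≈ 0.0190
Decision: reject H₀

Answer: t = -2.4153, reject H₀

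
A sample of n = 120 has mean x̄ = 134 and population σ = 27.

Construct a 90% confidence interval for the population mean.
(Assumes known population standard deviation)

Answer: (129.9454, 138.0546)

Derivation:
Confidence level: 90%, α = 0.1
z_0.05 = 1.645
SE = σ/√n = 27/√120 = 2.4648
Margin of error = 1.645 × 2.4648 = 4.0546
CI: x̄ ± margin = 134 ± 4.0546
CI: (129.9454, 138.0546)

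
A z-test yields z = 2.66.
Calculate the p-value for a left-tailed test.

Answer: p-value ≈ 0.9961

Derivation:
For z = 2.66:
p = P(Z < 2.66) = Φ(2.66) = 0.9961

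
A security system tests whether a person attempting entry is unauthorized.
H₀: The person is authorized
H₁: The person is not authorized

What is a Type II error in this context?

Answer: Granting entry to an unauthorized person

Derivation:
A Type I error (probability α) occurs when we reject a true H₀.
A Type II error (probability β) occurs when we fail to reject a false H₀.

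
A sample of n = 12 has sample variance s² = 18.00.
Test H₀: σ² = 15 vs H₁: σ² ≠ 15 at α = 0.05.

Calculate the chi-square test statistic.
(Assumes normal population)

Answer: χ² = 13.2000, fail to reject H₀

Derivation:
df = n - 1 = 11
χ² = (n-1)s²/σ₀² = 11×18.00/15 = 13.2000
Critical values: χ²_{0.975,11} = 3.816, χ²_{0.025,11} = 21.920
Rejection region: χ² < 3.816 or χ² > 21.920
Decision: fail to reject H₀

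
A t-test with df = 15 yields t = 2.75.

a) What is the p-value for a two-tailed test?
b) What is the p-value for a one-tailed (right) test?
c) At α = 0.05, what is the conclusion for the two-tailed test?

Answer: a) 0.0149, b) 0.0074, c) reject H₀

Derivation:
Using t-distribution with df = 15:
a) Two-tailed: p = 2×P(T > 2.75) = 0.0149
b) One-tailed: p = P(T > 2.75) = 0.0074
c) 0.0149 < 0.05, reject H₀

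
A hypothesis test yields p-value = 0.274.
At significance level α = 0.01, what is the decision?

Answer: fail to reject H₀

Derivation:
Compare p-value to α:
0.274 ≥ 0.01
Decision: fail to reject H₀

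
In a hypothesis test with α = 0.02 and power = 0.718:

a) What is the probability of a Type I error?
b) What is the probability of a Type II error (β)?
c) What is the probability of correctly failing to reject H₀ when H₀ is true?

Answer: a) 0.02, b) 0.282, c) 0.98

Derivation:
a) Type I error probability = α = 0.02
b) Power = P(reject H₀ | H₁ true) = 1 - β = 0.718, so Type II error probability = β = 1 - Power = 0.282
c) P(fail to reject H₀ | H₀ true) = 1 - α = 0.98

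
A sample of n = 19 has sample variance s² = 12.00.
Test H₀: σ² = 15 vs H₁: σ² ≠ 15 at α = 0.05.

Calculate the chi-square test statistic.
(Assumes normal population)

df = n - 1 = 18
χ² = (n-1)s²/σ₀² = 18×12.00/15 = 14.4000
Critical values: χ²_{0.975,18} = 8.231, χ²_{0.025,18} = 31.526
Rejection region: χ² < 8.231 or χ² > 31.526
Decision: fail to reject H₀

Answer: χ² = 14.4000, fail to reject H₀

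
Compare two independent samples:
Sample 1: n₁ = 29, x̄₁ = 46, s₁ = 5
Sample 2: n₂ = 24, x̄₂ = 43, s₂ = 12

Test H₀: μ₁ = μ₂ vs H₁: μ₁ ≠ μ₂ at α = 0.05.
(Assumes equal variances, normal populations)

Pooled variance: s²_p = [28×5² + 23×12²]/(51) = 78.6667
s_p = 8.8694
SE = s_p×√(1/n₁ + 1/n₂) = 8.8694×√(1/29 + 1/24) = 2.4475
t = (x̄₁ - x̄₂)/SE = (46 - 43)/2.4475 = 1.2257
df = 51, t-critical = ±2.008
Decision: fail to reject H₀

Answer: t = 1.2257, fail to reject H₀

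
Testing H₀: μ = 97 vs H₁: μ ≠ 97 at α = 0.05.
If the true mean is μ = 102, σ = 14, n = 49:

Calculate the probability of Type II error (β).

SE = σ/√n = 14/√49 = 2.0000
Critical values: μ₀ ± z_0.025×SE = 97 ± 1.960×2.0000
Acceptance region: (93.0800, 100.9200)
Under H₁ (μ = 102): z_high = (100.9200 - 102)/2.0000 = -0.5400, z_low = (93.0800 - 102)/2.0000 = -4.4600
β = P(not reject | H₁) = Φ(-0.5400) - Φ(-4.4600) ≈ 0.2946

Answer: β ≈ 0.2946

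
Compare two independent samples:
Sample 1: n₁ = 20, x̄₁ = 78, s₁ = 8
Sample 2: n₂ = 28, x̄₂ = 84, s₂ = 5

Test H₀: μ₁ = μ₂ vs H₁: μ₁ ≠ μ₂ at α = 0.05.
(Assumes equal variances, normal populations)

Answer: t = -3.1964, reject H₀

Derivation:
Pooled variance: s²_p = [19×8² + 27×5²]/(46) = 41.1087
s_p = 6.4116
SE = s_p×√(1/n₁ + 1/n₂) = 6.4116×√(1/20 + 1/28) = 1.8771
t = (x̄₁ - x̄₂)/SE = (78 - 84)/1.8771 = -3.1964
df = 46, t-critical = ±2.013
Decision: reject H₀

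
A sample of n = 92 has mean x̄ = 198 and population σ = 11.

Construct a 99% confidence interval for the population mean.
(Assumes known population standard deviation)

Confidence level: 99%, α = 0.01
z_0.005 = 2.576
SE = σ/√n = 11/√92 = 1.1468
Margin of error = 2.576 × 1.1468 = 2.9542
CI: x̄ ± margin = 198 ± 2.9542
CI: (195.0458, 200.9542)

Answer: (195.0458, 200.9542)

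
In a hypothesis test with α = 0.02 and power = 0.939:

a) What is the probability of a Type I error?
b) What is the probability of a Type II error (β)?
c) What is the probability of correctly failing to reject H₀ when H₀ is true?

a) Type I error probability = α = 0.02
b) Power = P(reject H₀ | H₁ true) = 1 - β = 0.939, so Type II error probability = β = 1 - Power = 0.061
c) P(fail to reject H₀ | H₀ true) = 1 - α = 0.98

Answer: a) 0.02, b) 0.061, c) 0.98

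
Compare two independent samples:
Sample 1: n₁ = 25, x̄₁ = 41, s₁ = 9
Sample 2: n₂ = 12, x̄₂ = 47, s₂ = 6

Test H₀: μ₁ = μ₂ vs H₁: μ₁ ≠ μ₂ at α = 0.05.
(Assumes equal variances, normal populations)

Pooled variance: s²_p = [24×9² + 11×6²]/(35) = 66.8571
s_p = 8.1766
SE = s_p×√(1/n₁ + 1/n₂) = 8.1766×√(1/25 + 1/12) = 2.8715
t = (x̄₁ - x̄₂)/SE = (41 - 47)/2.8715 = -2.0895
df = 35, t-critical = ±2.030
Decision: reject H₀

Answer: t = -2.0895, reject H₀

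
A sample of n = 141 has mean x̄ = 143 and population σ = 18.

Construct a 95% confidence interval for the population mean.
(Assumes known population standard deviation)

Answer: (140.0288, 145.9712)

Derivation:
Confidence level: 95%, α = 0.05
z_0.025 = 1.960
SE = σ/√n = 18/√141 = 1.5159
Margin of error = 1.960 × 1.5159 = 2.9712
CI: x̄ ± margin = 143 ± 2.9712
CI: (140.0288, 145.9712)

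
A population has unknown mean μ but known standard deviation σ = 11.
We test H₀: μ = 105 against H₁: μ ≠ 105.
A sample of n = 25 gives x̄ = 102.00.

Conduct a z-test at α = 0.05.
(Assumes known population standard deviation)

Answer: z = -1.3636, fail to reject H₀

Derivation:
Standard error: SE = σ/√n = 11/√25 = 2.2000
z-statistic: z = (x̄ - μ₀)/SE = (102.00 - 105)/2.2000 = -1.3636
Critical value: ±1.960
p-value = 0.1727
Decision: fail to reject H₀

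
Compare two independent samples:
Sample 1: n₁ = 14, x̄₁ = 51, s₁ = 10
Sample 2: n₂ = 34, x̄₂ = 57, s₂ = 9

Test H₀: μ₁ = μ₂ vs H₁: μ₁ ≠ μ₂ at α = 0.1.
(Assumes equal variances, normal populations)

Answer: t = -2.0331, reject H₀

Derivation:
Pooled variance: s²_p = [13×10² + 33×9²]/(46) = 86.3696
s_p = 9.2935
SE = s_p×√(1/n₁ + 1/n₂) = 9.2935×√(1/14 + 1/34) = 2.9512
t = (x̄₁ - x̄₂)/SE = (51 - 57)/2.9512 = -2.0331
df = 46, t-critical = ±1.679
Decision: reject H₀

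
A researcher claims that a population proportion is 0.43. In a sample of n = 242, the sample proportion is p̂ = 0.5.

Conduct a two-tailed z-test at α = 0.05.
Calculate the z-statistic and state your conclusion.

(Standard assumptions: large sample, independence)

H₀: p = 0.43, H₁: p ≠ 0.43
Standard error: SE = √(p₀(1-p₀)/n) = √(0.43×0.57/242) = 0.031825
z-statistic: z = (p̂ - p₀)/SE = (0.5 - 0.43)/0.031825 = 2.1995
Critical value: z_0.025 = ±1.960
p-value = 0.0278
Decision: reject H₀ at α = 0.05

Answer: z = 2.1995, reject H₀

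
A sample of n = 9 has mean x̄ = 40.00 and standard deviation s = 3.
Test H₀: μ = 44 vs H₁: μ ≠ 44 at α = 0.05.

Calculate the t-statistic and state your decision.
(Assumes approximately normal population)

Answer: t = -4.0000, reject H₀

Derivation:
df = n - 1 = 8
SE = s/√n = 3/√9 = 1.0000
t = (x̄ - μ₀)/SE = (40.00 - 44)/1.0000 = -4.0000
Critical value: t_{0.025,8} = ±2.306
p-value ≈ 0.0039
Decision: reject H₀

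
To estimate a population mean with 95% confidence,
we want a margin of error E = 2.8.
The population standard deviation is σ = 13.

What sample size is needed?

z_0.025 = 1.960
n = (z×σ/E)² = (1.960×13/2.8)²
n = 82.8100
Round up: n = 83

Answer: n = 83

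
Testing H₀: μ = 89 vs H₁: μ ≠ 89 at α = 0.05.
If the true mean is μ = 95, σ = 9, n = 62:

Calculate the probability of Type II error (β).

SE = σ/√n = 9/√62 = 1.1430
Critical values: μ₀ ± z_0.025×SE = 89 ± 1.960×1.1430
Acceptance region: (86.7597, 91.2403)
Under H₁ (μ = 95): z_high = (91.2403 - 95)/1.1430 = -3.2893, z_low = (86.7597 - 95)/1.1430 = -7.2094
β = P(not reject | H₁) = Φ(-3.2893) - Φ(-7.2094) ≈ 0.0005

Answer: β ≈ 0.0005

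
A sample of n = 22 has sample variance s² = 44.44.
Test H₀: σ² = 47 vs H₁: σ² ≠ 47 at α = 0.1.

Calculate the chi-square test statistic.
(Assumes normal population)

Answer: χ² = 19.8562, fail to reject H₀

Derivation:
df = n - 1 = 21
χ² = (n-1)s²/σ₀² = 21×44.44/47 = 19.8562
Critical values: χ²_{0.95,21} = 11.591, χ²_{0.05,21} = 32.671
Rejection region: χ² < 11.591 or χ² > 32.671
Decision: fail to reject H₀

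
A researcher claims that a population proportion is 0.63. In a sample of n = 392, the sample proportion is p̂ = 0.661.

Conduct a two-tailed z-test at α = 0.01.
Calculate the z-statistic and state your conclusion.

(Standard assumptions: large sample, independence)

H₀: p = 0.63, H₁: p ≠ 0.63
Standard error: SE = √(p₀(1-p₀)/n) = √(0.63×0.37/392) = 0.024385
z-statistic: z = (p̂ - p₀)/SE = (0.661 - 0.63)/0.024385 = 1.2713
Critical value: z_0.005 = ±2.576
p-value = 0.2036
Decision: fail to reject H₀ at α = 0.01

Answer: z = 1.2713, fail to reject H₀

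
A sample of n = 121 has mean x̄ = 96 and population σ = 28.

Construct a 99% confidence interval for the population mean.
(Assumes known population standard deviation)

Answer: (89.4428, 102.5572)

Derivation:
Confidence level: 99%, α = 0.01
z_0.005 = 2.576
SE = σ/√n = 28/√121 = 2.5455
Margin of error = 2.576 × 2.5455 = 6.5572
CI: x̄ ± margin = 96 ± 6.5572
CI: (89.4428, 102.5572)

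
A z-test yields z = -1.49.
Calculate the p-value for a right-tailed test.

Answer: p-value ≈ 0.9319

Derivation:
For z = -1.49:
p = P(Z > -1.49) = 1 - Φ(-1.49) = 0.9319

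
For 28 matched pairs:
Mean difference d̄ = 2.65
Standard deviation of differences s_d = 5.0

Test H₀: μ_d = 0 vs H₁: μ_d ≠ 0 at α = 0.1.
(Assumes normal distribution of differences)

df = n - 1 = 27
SE = s_d/√n = 5.0/√28 = 0.9449
t = d̄/SE = 2.65/0.9449 = 2.8045
Critical value: t_{0.05,27} = ±1.703
p-value ≈ 0.0092
Decision: reject H₀

Answer: t = 2.8045, reject H₀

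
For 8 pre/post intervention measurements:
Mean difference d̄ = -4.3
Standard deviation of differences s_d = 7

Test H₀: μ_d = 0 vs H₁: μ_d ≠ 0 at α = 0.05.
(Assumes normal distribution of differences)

Answer: t = -1.7374, fail to reject H₀

Derivation:
df = n - 1 = 7
SE = s_d/√n = 7/√8 = 2.4749
t = d̄/SE = -4.3/2.4749 = -1.7374
Critical value: t_{0.025,7} = ±2.365
p-value ≈ 0.1259
Decision: fail to reject H₀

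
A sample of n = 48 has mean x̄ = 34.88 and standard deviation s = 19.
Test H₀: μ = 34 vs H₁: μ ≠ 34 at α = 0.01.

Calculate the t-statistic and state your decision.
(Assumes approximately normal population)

Answer: t = 0.3209, fail to reject H₀

Derivation:
df = n - 1 = 47
SE = s/√n = 19/√48 = 2.7424
t = (x̄ - μ₀)/SE = (34.88 - 34)/2.7424 = 0.3209
Critical value: t_{0.005,47} = ±2.685
p-value ≈ 0.7497
Decision: fail to reject H₀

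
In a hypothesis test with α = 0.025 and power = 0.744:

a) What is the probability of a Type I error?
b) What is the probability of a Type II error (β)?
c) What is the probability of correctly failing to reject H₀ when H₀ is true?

a) Type I error probability = α = 0.025
b) Power = P(reject H₀ | H₁ true) = 1 - β = 0.744, so Type II error probability = β = 1 - Power = 0.256
c) P(fail to reject H₀ | H₀ true) = 1 - α = 0.975

Answer: a) 0.025, b) 0.256, c) 0.975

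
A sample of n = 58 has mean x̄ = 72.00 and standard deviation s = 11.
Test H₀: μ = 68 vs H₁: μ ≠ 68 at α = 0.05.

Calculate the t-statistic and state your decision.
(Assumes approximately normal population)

Answer: t = 2.7693, reject H₀

Derivation:
df = n - 1 = 57
SE = s/√n = 11/√58 = 1.4444
t = (x̄ - μ₀)/SE = (72.00 - 68)/1.4444 = 2.7693
Critical value: t_{0.025,57} = ±2.002
p-value ≈ 0.0076
Decision: reject H₀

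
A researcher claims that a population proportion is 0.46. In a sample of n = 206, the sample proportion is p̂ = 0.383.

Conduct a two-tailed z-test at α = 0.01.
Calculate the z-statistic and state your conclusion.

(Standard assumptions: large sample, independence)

Answer: z = -2.2174, fail to reject H₀

Derivation:
H₀: p = 0.46, H₁: p ≠ 0.46
Standard error: SE = √(p₀(1-p₀)/n) = √(0.46×0.54/206) = 0.034725
z-statistic: z = (p̂ - p₀)/SE = (0.383 - 0.46)/0.034725 = -2.2174
Critical value: z_0.005 = ±2.576
p-value = 0.0266
Decision: fail to reject H₀ at α = 0.01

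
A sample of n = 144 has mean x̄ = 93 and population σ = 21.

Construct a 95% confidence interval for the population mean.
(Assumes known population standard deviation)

Confidence level: 95%, α = 0.05
z_0.025 = 1.960
SE = σ/√n = 21/√144 = 1.7500
Margin of error = 1.960 × 1.7500 = 3.4300
CI: x̄ ± margin = 93 ± 3.4300
CI: (89.5700, 96.4300)

Answer: (89.5700, 96.4300)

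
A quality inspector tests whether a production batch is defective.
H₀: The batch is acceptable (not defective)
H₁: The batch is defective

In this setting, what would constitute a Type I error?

Type I error: rejecting H₀ when it is actually true (false positive).
Type II error: failing to reject H₀ when H₁ is actually true (false negative).

Answer: Rejecting an acceptable batch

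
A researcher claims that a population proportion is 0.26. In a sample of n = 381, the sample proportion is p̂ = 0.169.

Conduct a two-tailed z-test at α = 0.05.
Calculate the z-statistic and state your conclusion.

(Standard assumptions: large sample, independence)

Answer: z = -4.0495, reject H₀

Derivation:
H₀: p = 0.26, H₁: p ≠ 0.26
Standard error: SE = √(p₀(1-p₀)/n) = √(0.26×0.74/381) = 0.022472
z-statistic: z = (p̂ - p₀)/SE = (0.169 - 0.26)/0.022472 = -4.0495
Critical value: z_0.025 = ±1.960
p-value = 0.0001
Decision: reject H₀ at α = 0.05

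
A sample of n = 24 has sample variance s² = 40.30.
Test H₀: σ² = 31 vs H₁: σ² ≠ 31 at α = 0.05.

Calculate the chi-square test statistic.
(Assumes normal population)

Answer: χ² = 29.9000, fail to reject H₀

Derivation:
df = n - 1 = 23
χ² = (n-1)s²/σ₀² = 23×40.30/31 = 29.9000
Critical values: χ²_{0.975,23} = 11.689, χ²_{0.025,23} = 38.076
Rejection region: χ² < 11.689 or χ² > 38.076
Decision: fail to reject H₀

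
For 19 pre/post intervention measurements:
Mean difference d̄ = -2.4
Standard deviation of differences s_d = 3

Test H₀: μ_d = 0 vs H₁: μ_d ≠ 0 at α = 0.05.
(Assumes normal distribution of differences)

Answer: t = -3.4874, reject H₀

Derivation:
df = n - 1 = 18
SE = s_d/√n = 3/√19 = 0.6882
t = d̄/SE = -2.4/0.6882 = -3.4874
Critical value: t_{0.025,18} = ±2.101
p-value ≈ 0.0026
Decision: reject H₀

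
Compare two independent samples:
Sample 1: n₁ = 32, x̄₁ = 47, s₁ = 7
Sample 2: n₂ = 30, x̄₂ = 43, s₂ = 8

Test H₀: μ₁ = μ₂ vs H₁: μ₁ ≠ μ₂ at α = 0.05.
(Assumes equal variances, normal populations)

Pooled variance: s²_p = [31×7² + 29×8²]/(60) = 56.2500
s_p = 7.5000
SE = s_p×√(1/n₁ + 1/n₂) = 7.5000×√(1/32 + 1/30) = 1.9060
t = (x̄₁ - x̄₂)/SE = (47 - 43)/1.9060 = 2.0986
df = 60, t-critical = ±2.000
Decision: reject H₀

Answer: t = 2.0986, reject H₀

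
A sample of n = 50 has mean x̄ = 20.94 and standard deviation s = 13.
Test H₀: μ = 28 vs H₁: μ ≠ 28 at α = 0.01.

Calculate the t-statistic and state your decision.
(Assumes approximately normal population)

df = n - 1 = 49
SE = s/√n = 13/√50 = 1.8385
t = (x̄ - μ₀)/SE = (20.94 - 28)/1.8385 = -3.8401
Critical value: t_{0.005,49} = ±2.680
p-value ≈ 0.0004
Decision: reject H₀

Answer: t = -3.8401, reject H₀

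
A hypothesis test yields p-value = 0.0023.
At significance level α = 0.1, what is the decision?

Answer: reject H₀

Derivation:
Compare p-value to α:
0.0023 < 0.1
Decision: reject H₀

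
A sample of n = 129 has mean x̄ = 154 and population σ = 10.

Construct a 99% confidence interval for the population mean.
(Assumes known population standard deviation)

Confidence level: 99%, α = 0.01
z_0.005 = 2.576
SE = σ/√n = 10/√129 = 0.8805
Margin of error = 2.576 × 0.8805 = 2.2682
CI: x̄ ± margin = 154 ± 2.2682
CI: (151.7318, 156.2682)

Answer: (151.7318, 156.2682)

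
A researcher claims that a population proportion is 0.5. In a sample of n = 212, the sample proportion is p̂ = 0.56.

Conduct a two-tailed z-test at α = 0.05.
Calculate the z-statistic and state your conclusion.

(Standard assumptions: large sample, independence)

H₀: p = 0.5, H₁: p ≠ 0.5
Standard error: SE = √(p₀(1-p₀)/n) = √(0.5×0.5/212) = 0.034340
z-statistic: z = (p̂ - p₀)/SE = (0.56 - 0.5)/0.034340 = 1.7472
Critical value: z_0.025 = ±1.960
p-value = 0.0806
Decision: fail to reject H₀ at α = 0.05

Answer: z = 1.7472, fail to reject H₀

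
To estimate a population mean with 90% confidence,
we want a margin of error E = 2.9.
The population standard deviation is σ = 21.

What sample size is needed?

z_0.05 = 1.645
n = (z×σ/E)² = (1.645×21/2.9)²
n = 141.8974
Round up: n = 142

Answer: n = 142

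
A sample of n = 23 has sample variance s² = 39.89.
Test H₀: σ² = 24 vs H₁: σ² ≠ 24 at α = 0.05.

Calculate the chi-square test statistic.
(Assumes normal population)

Answer: χ² = 36.5658, fail to reject H₀

Derivation:
df = n - 1 = 22
χ² = (n-1)s²/σ₀² = 22×39.89/24 = 36.5658
Critical values: χ²_{0.975,22} = 10.982, χ²_{0.025,22} = 36.781
Rejection region: χ² < 10.982 or χ² > 36.781
Decision: fail to reject H₀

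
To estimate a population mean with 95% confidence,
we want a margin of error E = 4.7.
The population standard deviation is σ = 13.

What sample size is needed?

Answer: n = 30

Derivation:
z_0.025 = 1.960
n = (z×σ/E)² = (1.960×13/4.7)²
n = 29.3902
Round up: n = 30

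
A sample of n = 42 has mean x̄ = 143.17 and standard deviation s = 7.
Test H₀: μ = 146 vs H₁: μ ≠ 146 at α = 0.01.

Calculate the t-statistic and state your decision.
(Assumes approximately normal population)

df = n - 1 = 41
SE = s/√n = 7/√42 = 1.0801
t = (x̄ - μ₀)/SE = (143.17 - 146)/1.0801 = -2.6201
Critical value: t_{0.005,41} = ±2.701
p-value ≈ 0.0123
Decision: fail to reject H₀

Answer: t = -2.6201, fail to reject H₀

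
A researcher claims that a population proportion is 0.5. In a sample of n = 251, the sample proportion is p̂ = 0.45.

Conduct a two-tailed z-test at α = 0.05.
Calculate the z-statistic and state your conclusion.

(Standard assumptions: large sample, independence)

H₀: p = 0.5, H₁: p ≠ 0.5
Standard error: SE = √(p₀(1-p₀)/n) = √(0.5×0.5/251) = 0.031560
z-statistic: z = (p̂ - p₀)/SE = (0.45 - 0.5)/0.031560 = -1.5843
Critical value: z_0.025 = ±1.960
p-value = 0.1131
Decision: fail to reject H₀ at α = 0.05

Answer: z = -1.5843, fail to reject H₀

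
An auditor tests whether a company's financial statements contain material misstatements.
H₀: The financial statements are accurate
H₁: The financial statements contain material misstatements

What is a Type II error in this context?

Answer: Failing to detect material misstatements that are actually present

Derivation:
A Type I error (probability α) occurs when we reject a true H₀.
A Type II error (probability β) occurs when we fail to reject a false H₀.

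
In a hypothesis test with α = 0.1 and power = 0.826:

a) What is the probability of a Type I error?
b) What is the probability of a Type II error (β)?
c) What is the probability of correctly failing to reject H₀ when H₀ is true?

a) Type I error probability = α = 0.1
b) Power = P(reject H₀ | H₁ true) = 1 - β = 0.826, so Type II error probability = β = 1 - Power = 0.174
c) P(fail to reject H₀ | H₀ true) = 1 - α = 0.9

Answer: a) 0.1, b) 0.174, c) 0.9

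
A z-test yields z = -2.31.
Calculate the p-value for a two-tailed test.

Answer: p-value ≈ 0.0209

Derivation:
For z = -2.31:
p = 2×P(Z > |-2.31|) = 2×(1 - Φ(2.31)) = 0.0209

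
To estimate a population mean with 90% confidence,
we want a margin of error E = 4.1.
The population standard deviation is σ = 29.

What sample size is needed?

z_0.05 = 1.645
n = (z×σ/E)² = (1.645×29/4.1)²
n = 135.3817
Round up: n = 136

Answer: n = 136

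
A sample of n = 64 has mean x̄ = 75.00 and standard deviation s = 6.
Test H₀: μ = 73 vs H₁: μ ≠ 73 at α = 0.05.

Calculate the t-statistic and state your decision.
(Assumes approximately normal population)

df = n - 1 = 63
SE = s/√n = 6/√64 = 0.7500
t = (x̄ - μ₀)/SE = (75.00 - 73)/0.7500 = 2.6667
Critical value: t_{0.025,63} = ±1.998
p-value ≈ 0.0097
Decision: reject H₀

Answer: t = 2.6667, reject H₀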